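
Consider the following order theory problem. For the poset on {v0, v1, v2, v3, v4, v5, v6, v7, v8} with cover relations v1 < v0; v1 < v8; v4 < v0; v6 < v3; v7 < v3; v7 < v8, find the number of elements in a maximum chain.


A chain is a totally ordered subset; we count the number of elements in a maximum chain.
Compute, for each element x, the size of the longest chain ending at x:
  v1: 1
  v2: 1
  v4: 1
  v5: 1
  v6: 1
  v7: 1
  ...
A maximum chain: v1 < v0
Number of elements in the longest chain: 2


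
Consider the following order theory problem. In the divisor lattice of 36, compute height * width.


Height = length of longest chain minus 1; width = size of largest antichain.
A maximum chain: 1 | 3 | 9 | 18 | 36  (height 4).
A maximum antichain: {4, 6, 9}  (width 3).
Product = 4 * 3 = 12


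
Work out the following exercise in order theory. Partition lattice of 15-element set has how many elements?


B(n) = number of set partitions of an n-element set.
B(n) satisfies the recurrence: B(n+1) = sum_k C(n,k)*B(k).
B(15) = 1382958545


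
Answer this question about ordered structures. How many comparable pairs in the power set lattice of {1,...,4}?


A comparable pair {a,b} has a < b or b < a in the order.
Count unordered pairs where one element is strictly below the other.
Examples: {{},{1}}, {{},{2}}, {{},{3}}, {{},{4}}, ...
Total comparable pairs: 65


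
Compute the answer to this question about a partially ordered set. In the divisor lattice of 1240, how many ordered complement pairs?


Complement pair (a,b): a meet b = bottom, a join b = top.
Here: gcd(a,b)=1 and lcm(a,b)=1240, i.e. a*b=1240 with a,b coprime.
Pairs found: (1,1240), (5,248), (8,155), (31,40), ... (4 more)
Total ordered pairs: 8


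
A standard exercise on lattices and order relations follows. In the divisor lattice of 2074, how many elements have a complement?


An element a is complemented if some b has a meet b = bottom, a join b = top.
a is complemented iff gcd(a, n/a)=1, i.e. a is a unitary divisor of 2074.
Complemented elements: 1, 2, 17, 34, 61, 122, ... (2 more)
Count: 8


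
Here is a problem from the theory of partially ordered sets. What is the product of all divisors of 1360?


Divisors of 1360: [1, 2, 4, 5, 8, 10, 16, 17, 20, 34, 40, 68, 80, 85, 136, 170, 272, 340, 680, 1360]
Product = n^(d(n)/2) = 1360^(20/2)
Product = 21646569678409836789760000000000


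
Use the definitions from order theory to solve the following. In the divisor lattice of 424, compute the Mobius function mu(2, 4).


In a divisor lattice, mu(a,b) = mu(b/a) where mu is the classical Mobius function.
b/a = 4/2 = 2
Prime factorization of 2: primes [2]
2 is squarefree with 1 prime factor(s), so mu(2) = (-1)^1 = -1


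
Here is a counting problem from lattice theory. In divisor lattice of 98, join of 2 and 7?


In a divisor lattice, join = lcm (least common multiple).
gcd(2,7) = 1
lcm(2,7) = 2*7/gcd = 14/1 = 14


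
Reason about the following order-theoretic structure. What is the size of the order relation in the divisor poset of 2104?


The order relation is {(a,b) : a <= b}, reflexive so it includes (a,a).
Examples: (1,1), (1,1052), (1,2), (1,2104), (1,263), ...
Total ordered pairs: 30


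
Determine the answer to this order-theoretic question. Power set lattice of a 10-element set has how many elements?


Power set = 2^n.
2^10 = 1024


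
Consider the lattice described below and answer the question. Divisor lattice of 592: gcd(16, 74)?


Meet=gcd.
gcd(16,74)=2


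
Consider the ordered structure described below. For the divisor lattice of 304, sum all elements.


sigma(n) = sum of divisors.
Divisors of 304: [1, 2, 4, 8, 16, 19, 38, 76, 152, 304]
Sum = 620


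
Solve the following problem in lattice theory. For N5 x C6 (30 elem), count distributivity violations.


Distributive law: a ^ (b v c) = (a ^ b) v (a ^ c).
Check all 30^3 = 27000 ordered triples (a,b,c).
  e.g. a=(b,0), b=(a,0), c=(c,0): lhs=(b,0) != rhs=(a,0)
  e.g. a=(b,0), b=(a,0), c=(c,1): lhs=(b,0) != rhs=(a,0)
Total violating triples: 432


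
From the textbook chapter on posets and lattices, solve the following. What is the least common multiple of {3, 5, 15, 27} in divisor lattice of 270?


In a divisor lattice, join = lcm (least common multiple).
Compute lcm iteratively: start with first element, then lcm(current, next).
Elements: [3, 5, 15, 27]
lcm(3,5) = 15
lcm(15,15) = 15
lcm(15,27) = 135
Final lcm = 135


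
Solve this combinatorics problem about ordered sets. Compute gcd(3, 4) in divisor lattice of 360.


In a divisor lattice, meet = gcd (greatest common divisor).
By Euclidean algorithm or factoring: gcd(3,4) = 1


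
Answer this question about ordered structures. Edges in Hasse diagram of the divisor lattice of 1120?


A cover relation a -< b holds when a < b with no c strictly between.
Cover relations:
  1 -< 2
  1 -< 5
  1 -< 7
  2 -< 4
  2 -< 10
  2 -< 14
  4 -< 8
  4 -< 20
  ...36 more
Total: 44


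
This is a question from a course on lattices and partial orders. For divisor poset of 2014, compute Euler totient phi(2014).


phi(n) = n * prod_{p|n} (1 - 1/p).
Prime divisors of 2014: [2, 19, 53]
phi(2014) = 2014 * (1 - 1/2) * (1 - 1/19) * (1 - 1/53)
phi(2014) = 936


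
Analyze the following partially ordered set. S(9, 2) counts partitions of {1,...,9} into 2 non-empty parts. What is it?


S(n,k) = k*S(n-1,k) + S(n-1,k-1).
S(8,2) = 127, S(8,1) = 1
S(9,2) = 2*127 + 1 = 254 + 1
S(9,2) = 255


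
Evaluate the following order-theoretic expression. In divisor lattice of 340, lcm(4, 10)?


Join=lcm.
gcd(4,10)=2
lcm=20


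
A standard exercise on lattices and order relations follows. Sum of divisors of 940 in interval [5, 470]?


Interval [5,470] in divisors of 940: [5, 10, 235, 470]
Sum = 720


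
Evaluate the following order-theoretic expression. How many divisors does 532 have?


Divisors of 532: [1, 2, 4, 7, 14, 19, 28, 38, 76, 133, 266, 532]
Count: 12


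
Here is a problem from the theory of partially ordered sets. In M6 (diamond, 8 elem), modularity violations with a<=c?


Modular law: if a <= c then a v (b ^ c) = (a v b) ^ c.
Check all triples (a,b,c) with a <= c among 8 elements.
This lattice is modular (diamonds M_m and their chain-products are modular).
Total violating triples: 0


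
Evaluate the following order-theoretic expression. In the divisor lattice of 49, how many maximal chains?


A maximal chain goes from the minimum element to a maximal element via cover relations.
Counting all min-to-max paths in the cover graph.
Total maximal chains: 1


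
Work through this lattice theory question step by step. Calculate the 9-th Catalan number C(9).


C(n) = C(2n, n) / (n+1).
C(18, 9) = 48620
C(9) = 48620 / 10 = 4862


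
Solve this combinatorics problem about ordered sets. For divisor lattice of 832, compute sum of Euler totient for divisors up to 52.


Divisors of 832 up to 52: [1, 2, 4, 8, 13, 16, 26, 32, 52]
phi values: [1, 1, 2, 4, 12, 8, 12, 16, 24]
Sum = 80


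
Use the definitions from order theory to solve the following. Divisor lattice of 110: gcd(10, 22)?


Meet=gcd.
gcd(10,22)=2


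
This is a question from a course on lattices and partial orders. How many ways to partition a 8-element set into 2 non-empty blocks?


S(n,k) = k*S(n-1,k) + S(n-1,k-1).
S(7,2) = 63, S(7,1) = 1
S(8,2) = 2*63 + 1 = 126 + 1
S(8,2) = 127


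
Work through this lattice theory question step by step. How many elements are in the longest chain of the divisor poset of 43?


A chain is a totally ordered subset; we count the number of elements in a maximum chain.
Compute, for each element x, the size of the longest chain ending at x:
  1: 1
  43: 2
A maximum chain: 1 < 43
Number of elements in the longest chain: 2


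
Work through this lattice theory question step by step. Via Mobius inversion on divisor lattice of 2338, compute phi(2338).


phi(n) = n * prod_{p|n} (1 - 1/p).
Prime divisors of 2338: [2, 7, 167]
phi(2338) = 2338 * (1 - 1/2) * (1 - 1/7) * (1 - 1/167)
phi(2338) = 996


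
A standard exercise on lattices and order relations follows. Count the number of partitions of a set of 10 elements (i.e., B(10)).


B(n) = number of set partitions of an n-element set.
B(n) satisfies the recurrence: B(n+1) = sum_k C(n,k)*B(k).
B(10) = 115975


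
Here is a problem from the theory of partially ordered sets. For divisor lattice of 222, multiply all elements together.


Divisors of 222: [1, 2, 3, 6, 37, 74, 111, 222]
Product = n^(d(n)/2) = 222^(8/2)
Product = 2428912656


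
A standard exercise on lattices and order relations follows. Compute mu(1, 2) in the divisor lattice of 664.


In a divisor lattice, mu(a,b) = mu(b/a) where mu is the classical Mobius function.
b/a = 2/1 = 2
Prime factorization of 2: primes [2]
2 is squarefree with 1 prime factor(s), so mu(2) = (-1)^1 = -1


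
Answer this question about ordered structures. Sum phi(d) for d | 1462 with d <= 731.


Divisors of 1462 up to 731: [1, 2, 17, 34, 43, 86, 731]
phi values: [1, 1, 16, 16, 42, 42, 672]
Sum = 790


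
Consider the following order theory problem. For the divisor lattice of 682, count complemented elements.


An element a is complemented if some b has a meet b = bottom, a join b = top.
a is complemented iff gcd(a, n/a)=1, i.e. a is a unitary divisor of 682.
Complemented elements: 1, 2, 11, 22, 31, 62, ... (2 more)
Count: 8


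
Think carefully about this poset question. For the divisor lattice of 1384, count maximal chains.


A maximal chain goes from the minimum element to a maximal element via cover relations.
Counting all min-to-max paths in the cover graph.
Total maximal chains: 4


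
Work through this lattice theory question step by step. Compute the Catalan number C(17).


C(n) = C(2n, n) / (n+1).
C(34, 17) = 2333606220
C(17) = 2333606220 / 18 = 129644790


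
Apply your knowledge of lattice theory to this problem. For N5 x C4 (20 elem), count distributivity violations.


Distributive law: a ^ (b v c) = (a ^ b) v (a ^ c).
Check all 20^3 = 8000 ordered triples (a,b,c).
  e.g. a=(b,0), b=(a,0), c=(c,0): lhs=(b,0) != rhs=(a,0)
  e.g. a=(b,0), b=(a,0), c=(c,1): lhs=(b,0) != rhs=(a,0)
Total violating triples: 128


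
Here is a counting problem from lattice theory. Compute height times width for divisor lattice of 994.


Height = length of longest chain minus 1; width = size of largest antichain.
A maximum chain: 1 | 71 | 497 | 994  (height 3).
A maximum antichain: {2, 7, 71}  (width 3).
Product = 3 * 3 = 9


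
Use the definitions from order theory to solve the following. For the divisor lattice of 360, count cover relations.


A cover relation a -< b holds when a < b with no c strictly between.
Cover relations:
  1 -< 2
  1 -< 3
  1 -< 5
  2 -< 4
  2 -< 6
  2 -< 10
  3 -< 6
  3 -< 9
  ...38 more
Total: 46


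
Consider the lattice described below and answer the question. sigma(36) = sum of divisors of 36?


sigma(n) = sum of divisors.
Divisors of 36: [1, 2, 3, 4, 6, 9, 12, 18, 36]
Sum = 91


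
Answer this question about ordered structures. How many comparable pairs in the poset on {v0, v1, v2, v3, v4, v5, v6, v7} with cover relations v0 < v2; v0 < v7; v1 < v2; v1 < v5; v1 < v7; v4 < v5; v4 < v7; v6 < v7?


A comparable pair {a,b} has a < b or b < a in the order.
Count unordered pairs where one element is strictly below the other.
Examples: {v0,v2}, {v0,v7}, {v1,v2}, {v1,v5}, ...
Total comparable pairs: 8


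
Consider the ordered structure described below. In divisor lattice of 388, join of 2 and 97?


In a divisor lattice, join = lcm (least common multiple).
gcd(2,97) = 1
lcm(2,97) = 2*97/gcd = 194/1 = 194


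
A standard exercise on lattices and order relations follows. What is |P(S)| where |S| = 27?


Power set = 2^n.
2^27 = 134217728


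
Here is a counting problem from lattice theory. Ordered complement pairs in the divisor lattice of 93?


Complement pair (a,b): a meet b = bottom, a join b = top.
Here: gcd(a,b)=1 and lcm(a,b)=93, i.e. a*b=93 with a,b coprime.
Pairs found: (1,93), (3,31), (31,3), (93,1)
Total ordered pairs: 4


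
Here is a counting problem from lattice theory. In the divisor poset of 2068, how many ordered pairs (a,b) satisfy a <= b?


The order relation is {(a,b) : a <= b}, reflexive so it includes (a,a).
Examples: (1,1), (1,1034), (1,11), (1,188), (1,2), ...
Total ordered pairs: 54


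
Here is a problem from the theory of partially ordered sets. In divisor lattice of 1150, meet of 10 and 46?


In a divisor lattice, meet = gcd (greatest common divisor).
By Euclidean algorithm or factoring: gcd(10,46) = 2


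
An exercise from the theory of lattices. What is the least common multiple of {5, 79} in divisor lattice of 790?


In a divisor lattice, join = lcm (least common multiple).
Compute lcm iteratively: start with first element, then lcm(current, next).
Elements: [5, 79]
lcm(5,79) = 395
Final lcm = 395


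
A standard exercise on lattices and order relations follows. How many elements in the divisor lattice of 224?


Divisors of 224: [1, 2, 4, 7, 8, 14, 16, 28, 32, 56, 112, 224]
Count: 12


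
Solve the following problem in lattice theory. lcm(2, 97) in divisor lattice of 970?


Join=lcm.
gcd(2,97)=1
lcm=194


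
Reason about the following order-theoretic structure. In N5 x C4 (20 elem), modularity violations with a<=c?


Modular law: if a <= c then a v (b ^ c) = (a v b) ^ c.
Check all triples (a,b,c) with a <= c among 20 elements.
  e.g. a=(a,0), b=(c,0), c=(b,0): lhs=(a,0) != rhs=(b,0)
  e.g. a=(a,0), b=(c,1), c=(b,0): lhs=(a,0) != rhs=(b,0)
Total violating triples: 40


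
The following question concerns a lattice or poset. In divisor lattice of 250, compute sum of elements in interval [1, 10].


Interval [1,10] in divisors of 250: [1, 2, 5, 10]
Sum = 18


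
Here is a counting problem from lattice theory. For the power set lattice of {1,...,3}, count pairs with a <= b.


The order relation is {(a,b) : a <= b}, reflexive so it includes (a,a).
Examples: ({},{}), ({},{1,2}), ({},{1,2,3}), ({},{1,3}), ({},{1}), ...
Total ordered pairs: 27


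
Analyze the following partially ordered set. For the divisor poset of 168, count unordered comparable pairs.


A comparable pair {a,b} has a < b or b < a in the order.
Count unordered pairs where one element is strictly below the other.
Examples: {1,2}, {1,3}, {1,4}, {1,6}, ...
Total comparable pairs: 74


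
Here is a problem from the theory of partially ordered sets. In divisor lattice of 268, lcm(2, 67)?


Join=lcm.
gcd(2,67)=1
lcm=134


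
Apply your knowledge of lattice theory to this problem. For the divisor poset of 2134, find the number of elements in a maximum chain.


A chain is a totally ordered subset; we count the number of elements in a maximum chain.
Compute, for each element x, the size of the longest chain ending at x:
  1: 1
  2: 2
  11: 2
  97: 2
  22: 3
  194: 3
  ...
A maximum chain: 1 < 2 < 22 < 2134
Number of elements in the longest chain: 4


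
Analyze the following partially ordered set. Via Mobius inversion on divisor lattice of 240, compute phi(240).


phi(n) = n * prod_{p|n} (1 - 1/p).
Prime divisors of 240: [2, 3, 5]
phi(240) = 240 * (1 - 1/2) * (1 - 1/3) * (1 - 1/5)
phi(240) = 64


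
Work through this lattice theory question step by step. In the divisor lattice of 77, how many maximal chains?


A maximal chain goes from the minimum element to a maximal element via cover relations.
Counting all min-to-max paths in the cover graph.
Total maximal chains: 2


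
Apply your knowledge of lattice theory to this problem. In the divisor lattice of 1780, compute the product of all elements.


Divisors of 1780: [1, 2, 4, 5, 10, 20, 89, 178, 356, 445, 890, 1780]
Product = n^(d(n)/2) = 1780^(12/2)
Product = 31806802621504000000


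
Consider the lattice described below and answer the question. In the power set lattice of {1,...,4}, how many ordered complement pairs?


Complement pair (a,b): a meet b = bottom, a join b = top.
Here: A intersect B = {} and A union B = {1,...,4}.
Pairs found: ({},{1,2,3,4}), ({1},{2,3,4}), ({2},{1,3,4}), ({3},{1,2,4}), ... (12 more)
Total ordered pairs: 16


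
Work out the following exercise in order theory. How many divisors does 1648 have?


Divisors of 1648: [1, 2, 4, 8, 16, 103, 206, 412, 824, 1648]
Count: 10


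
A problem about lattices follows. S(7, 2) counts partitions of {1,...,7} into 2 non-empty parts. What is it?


S(n,k) = k*S(n-1,k) + S(n-1,k-1).
S(6,2) = 31, S(6,1) = 1
S(7,2) = 2*31 + 1 = 62 + 1
S(7,2) = 63


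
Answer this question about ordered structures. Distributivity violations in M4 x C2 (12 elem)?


Distributive law: a ^ (b v c) = (a ^ b) v (a ^ c).
Check all 12^3 = 1728 ordered triples (a,b,c).
  e.g. a=(a1,0), b=(a2,0), c=(a3,0): lhs=(a1,0) != rhs=(0,0)
  e.g. a=(a1,0), b=(a2,0), c=(a3,1): lhs=(a1,0) != rhs=(0,0)
Total violating triples: 192


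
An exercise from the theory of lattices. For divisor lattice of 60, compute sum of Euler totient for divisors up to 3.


Divisors of 60 up to 3: [1, 2, 3]
phi values: [1, 1, 2]
Sum = 4


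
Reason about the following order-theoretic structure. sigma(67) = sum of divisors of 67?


sigma(n) = sum of divisors.
Divisors of 67: [1, 67]
Sum = 68


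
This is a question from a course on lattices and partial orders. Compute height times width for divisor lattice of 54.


Height = length of longest chain minus 1; width = size of largest antichain.
A maximum chain: 1 | 3 | 9 | 27 | 54  (height 4).
A maximum antichain: {2, 3}  (width 2).
Product = 4 * 2 = 8


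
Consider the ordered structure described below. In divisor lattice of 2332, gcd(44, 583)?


Meet=gcd.
gcd(44,583)=11


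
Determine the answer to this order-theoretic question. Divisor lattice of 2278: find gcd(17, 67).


In a divisor lattice, meet = gcd (greatest common divisor).
By Euclidean algorithm or factoring: gcd(17,67) = 1


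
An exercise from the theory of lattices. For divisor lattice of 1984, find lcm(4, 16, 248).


In a divisor lattice, join = lcm (least common multiple).
Compute lcm iteratively: start with first element, then lcm(current, next).
Elements: [4, 16, 248]
lcm(4,16) = 16
lcm(16,248) = 496
Final lcm = 496


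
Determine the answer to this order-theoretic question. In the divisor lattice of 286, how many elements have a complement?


An element a is complemented if some b has a meet b = bottom, a join b = top.
a is complemented iff gcd(a, n/a)=1, i.e. a is a unitary divisor of 286.
Complemented elements: 1, 2, 11, 13, 22, 26, ... (2 more)
Count: 8


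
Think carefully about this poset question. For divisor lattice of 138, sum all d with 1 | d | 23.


Interval [1,23] in divisors of 138: [1, 23]
Sum = 24


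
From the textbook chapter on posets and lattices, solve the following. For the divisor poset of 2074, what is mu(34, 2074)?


In a divisor lattice, mu(a,b) = mu(b/a) where mu is the classical Mobius function.
b/a = 2074/34 = 61
Prime factorization of 61: primes [61]
61 is squarefree with 1 prime factor(s), so mu(61) = (-1)^1 = -1


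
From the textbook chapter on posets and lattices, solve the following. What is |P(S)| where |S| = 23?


Power set = 2^n.
2^23 = 8388608


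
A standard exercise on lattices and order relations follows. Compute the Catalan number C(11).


C(n) = C(2n, n) / (n+1).
C(22, 11) = 705432
C(11) = 705432 / 12 = 58786


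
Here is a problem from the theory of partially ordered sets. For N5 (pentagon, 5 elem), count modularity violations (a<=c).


Modular law: if a <= c then a v (b ^ c) = (a v b) ^ c.
Check all triples (a,b,c) with a <= c among 5 elements.
  e.g. a=a, b=c, c=b: lhs=a != rhs=b
Total violating triples: 1


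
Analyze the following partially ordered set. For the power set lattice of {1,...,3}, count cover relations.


A cover relation a -< b holds when a < b with no c strictly between.
Cover relations:
  {} -< {1}
  {} -< {2}
  {} -< {3}
  {1} -< {1,2}
  {1} -< {1,3}
  {2} -< {1,2}
  {2} -< {2,3}
  {3} -< {1,3}
  ...4 more
Total: 12


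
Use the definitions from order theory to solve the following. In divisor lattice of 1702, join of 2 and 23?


In a divisor lattice, join = lcm (least common multiple).
gcd(2,23) = 1
lcm(2,23) = 2*23/gcd = 46/1 = 46


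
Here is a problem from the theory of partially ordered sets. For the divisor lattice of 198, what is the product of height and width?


Height = length of longest chain minus 1; width = size of largest antichain.
A maximum chain: 1 | 11 | 33 | 99 | 198  (height 4).
A maximum antichain: {6, 9, 22, 33}  (width 4).
Product = 4 * 4 = 16


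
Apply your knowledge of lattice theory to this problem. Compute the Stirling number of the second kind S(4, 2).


S(n,k) = k*S(n-1,k) + S(n-1,k-1).
S(3,2) = 3, S(3,1) = 1
S(4,2) = 2*3 + 1 = 6 + 1
S(4,2) = 7


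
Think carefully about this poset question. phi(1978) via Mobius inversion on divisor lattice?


phi(n) = n * prod_{p|n} (1 - 1/p).
Prime divisors of 1978: [2, 23, 43]
phi(1978) = 1978 * (1 - 1/2) * (1 - 1/23) * (1 - 1/43)
phi(1978) = 924


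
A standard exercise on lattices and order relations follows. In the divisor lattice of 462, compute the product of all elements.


Divisors of 462: [1, 2, 3, 6, 7, 11, 14, 21, 22, 33, 42, 66, 77, 154, 231, 462]
Product = n^(d(n)/2) = 462^(16/2)
Product = 2075562447064149770496


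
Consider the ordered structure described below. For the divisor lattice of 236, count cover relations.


A cover relation a -< b holds when a < b with no c strictly between.
Cover relations:
  1 -< 2
  1 -< 59
  2 -< 4
  2 -< 118
  4 -< 236
  59 -< 118
  118 -< 236
Total: 7


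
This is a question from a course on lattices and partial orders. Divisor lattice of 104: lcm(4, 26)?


Join=lcm.
gcd(4,26)=2
lcm=52


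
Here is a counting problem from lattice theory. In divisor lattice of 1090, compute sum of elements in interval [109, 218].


Interval [109,218] in divisors of 1090: [109, 218]
Sum = 327


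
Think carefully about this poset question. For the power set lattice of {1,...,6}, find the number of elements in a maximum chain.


A chain is a totally ordered subset; we count the number of elements in a maximum chain.
Compute, for each element x, the size of the longest chain ending at x:
  {}: 1
  {1}: 2
  {2}: 2
  {3}: 2
  {4}: 2
  {5}: 2
  ...
A maximum chain: {} < {1} < {1,2} < {1,2,3} < {1,2,3,4} < {1,2,3,4,5} < {1,2,3,4,5,6}
Number of elements in the longest chain: 7


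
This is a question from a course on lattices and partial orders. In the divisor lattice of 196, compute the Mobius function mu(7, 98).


In a divisor lattice, mu(a,b) = mu(b/a) where mu is the classical Mobius function.
b/a = 98/7 = 14
Prime factorization of 14: primes [2, 7]
14 is squarefree with 2 prime factor(s), so mu(14) = (-1)^2 = 1


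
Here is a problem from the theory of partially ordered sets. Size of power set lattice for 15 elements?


Power set = 2^n.
2^15 = 32768


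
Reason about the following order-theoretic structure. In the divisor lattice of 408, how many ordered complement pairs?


Complement pair (a,b): a meet b = bottom, a join b = top.
Here: gcd(a,b)=1 and lcm(a,b)=408, i.e. a*b=408 with a,b coprime.
Pairs found: (1,408), (3,136), (8,51), (17,24), ... (4 more)
Total ordered pairs: 8


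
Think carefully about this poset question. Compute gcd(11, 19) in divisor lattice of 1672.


In a divisor lattice, meet = gcd (greatest common divisor).
By Euclidean algorithm or factoring: gcd(11,19) = 1


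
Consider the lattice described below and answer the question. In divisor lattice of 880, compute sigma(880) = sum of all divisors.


sigma(n) = sum of divisors.
Divisors of 880: [1, 2, 4, 5, 8, 10, 11, 16, 20, 22, 40, 44, 55, 80, 88, 110, 176, 220, 440, 880]
Sum = 2232


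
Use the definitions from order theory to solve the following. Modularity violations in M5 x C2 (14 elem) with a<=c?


Modular law: if a <= c then a v (b ^ c) = (a v b) ^ c.
Check all triples (a,b,c) with a <= c among 14 elements.
This lattice is modular (diamonds M_m and their chain-products are modular).
Total violating triples: 0


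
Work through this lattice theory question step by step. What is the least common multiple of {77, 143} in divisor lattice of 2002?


In a divisor lattice, join = lcm (least common multiple).
Compute lcm iteratively: start with first element, then lcm(current, next).
Elements: [77, 143]
lcm(77,143) = 1001
Final lcm = 1001


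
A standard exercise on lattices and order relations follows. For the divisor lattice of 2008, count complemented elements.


An element a is complemented if some b has a meet b = bottom, a join b = top.
a is complemented iff gcd(a, n/a)=1, i.e. a is a unitary divisor of 2008.
Complemented elements: 1, 8, 251, 2008
Count: 4


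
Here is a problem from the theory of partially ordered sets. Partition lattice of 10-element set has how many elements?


B(n) = number of set partitions of an n-element set.
B(n) satisfies the recurrence: B(n+1) = sum_k C(n,k)*B(k).
B(10) = 115975


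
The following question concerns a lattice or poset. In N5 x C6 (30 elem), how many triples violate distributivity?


Distributive law: a ^ (b v c) = (a ^ b) v (a ^ c).
Check all 30^3 = 27000 ordered triples (a,b,c).
  e.g. a=(b,0), b=(a,0), c=(c,0): lhs=(b,0) != rhs=(a,0)
  e.g. a=(b,0), b=(a,0), c=(c,1): lhs=(b,0) != rhs=(a,0)
Total violating triples: 432


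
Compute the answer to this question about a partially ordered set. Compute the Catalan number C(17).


C(n) = C(2n, n) / (n+1).
C(34, 17) = 2333606220
C(17) = 2333606220 / 18 = 129644790


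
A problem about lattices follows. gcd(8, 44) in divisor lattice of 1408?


Meet=gcd.
gcd(8,44)=4


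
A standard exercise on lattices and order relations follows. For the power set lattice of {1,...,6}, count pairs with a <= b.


The order relation is {(a,b) : a <= b}, reflexive so it includes (a,a).
Examples: ({},{}), ({},{1,2}), ({},{1,2,3}), ({},{1,2,3,4}), ({},{1,2,3,4,5}), ...
Total ordered pairs: 729


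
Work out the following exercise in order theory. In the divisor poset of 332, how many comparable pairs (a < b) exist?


A comparable pair {a,b} has a < b or b < a in the order.
Count unordered pairs where one element is strictly below the other.
Examples: {1,2}, {1,4}, {1,83}, {1,166}, ...
Total comparable pairs: 12


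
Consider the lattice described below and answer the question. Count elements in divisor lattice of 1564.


Divisors of 1564: [1, 2, 4, 17, 23, 34, 46, 68, 92, 391, 782, 1564]
Count: 12


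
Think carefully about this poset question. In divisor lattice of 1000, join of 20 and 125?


In a divisor lattice, join = lcm (least common multiple).
gcd(20,125) = 5
lcm(20,125) = 20*125/gcd = 2500/5 = 500


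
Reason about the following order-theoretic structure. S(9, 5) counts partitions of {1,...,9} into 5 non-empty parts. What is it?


S(n,k) = k*S(n-1,k) + S(n-1,k-1).
S(8,5) = 1050, S(8,4) = 1701
S(9,5) = 5*1050 + 1701 = 5250 + 1701
S(9,5) = 6951


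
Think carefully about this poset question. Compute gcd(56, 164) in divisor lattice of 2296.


In a divisor lattice, meet = gcd (greatest common divisor).
By Euclidean algorithm or factoring: gcd(56,164) = 4


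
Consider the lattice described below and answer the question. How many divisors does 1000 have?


Divisors of 1000: [1, 2, 4, 5, 8, 10, 20, 25, 40, 50, 100, 125, 200, 250, 500, 1000]
Count: 16


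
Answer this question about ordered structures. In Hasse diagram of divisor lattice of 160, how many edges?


A cover relation a -< b holds when a < b with no c strictly between.
Cover relations:
  1 -< 2
  1 -< 5
  2 -< 4
  2 -< 10
  4 -< 8
  4 -< 20
  5 -< 10
  8 -< 16
  ...8 more
Total: 16


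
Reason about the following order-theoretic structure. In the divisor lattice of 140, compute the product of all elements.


Divisors of 140: [1, 2, 4, 5, 7, 10, 14, 20, 28, 35, 70, 140]
Product = n^(d(n)/2) = 140^(12/2)
Product = 7529536000000


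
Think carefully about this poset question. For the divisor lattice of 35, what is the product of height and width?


Height = length of longest chain minus 1; width = size of largest antichain.
A maximum chain: 1 | 7 | 35  (height 2).
A maximum antichain: {5, 7}  (width 2).
Product = 2 * 2 = 4


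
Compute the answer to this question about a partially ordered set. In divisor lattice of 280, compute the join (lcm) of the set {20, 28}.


In a divisor lattice, join = lcm (least common multiple).
Compute lcm iteratively: start with first element, then lcm(current, next).
Elements: [20, 28]
lcm(20,28) = 140
Final lcm = 140


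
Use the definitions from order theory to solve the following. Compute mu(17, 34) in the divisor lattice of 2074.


In a divisor lattice, mu(a,b) = mu(b/a) where mu is the classical Mobius function.
b/a = 34/17 = 2
Prime factorization of 2: primes [2]
2 is squarefree with 1 prime factor(s), so mu(2) = (-1)^1 = -1


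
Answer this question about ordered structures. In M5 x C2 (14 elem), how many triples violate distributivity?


Distributive law: a ^ (b v c) = (a ^ b) v (a ^ c).
Check all 14^3 = 2744 ordered triples (a,b,c).
  e.g. a=(a1,0), b=(a2,0), c=(a3,0): lhs=(a1,0) != rhs=(0,0)
  e.g. a=(a1,0), b=(a2,0), c=(a3,1): lhs=(a1,0) != rhs=(0,0)
Total violating triples: 480


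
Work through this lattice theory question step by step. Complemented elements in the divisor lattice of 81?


An element a is complemented if some b has a meet b = bottom, a join b = top.
a is complemented iff gcd(a, n/a)=1, i.e. a is a unitary divisor of 81.
Complemented elements: 1, 81
Count: 2


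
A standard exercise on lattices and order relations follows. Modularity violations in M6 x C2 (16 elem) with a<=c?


Modular law: if a <= c then a v (b ^ c) = (a v b) ^ c.
Check all triples (a,b,c) with a <= c among 16 elements.
This lattice is modular (diamonds M_m and their chain-products are modular).
Total violating triples: 0


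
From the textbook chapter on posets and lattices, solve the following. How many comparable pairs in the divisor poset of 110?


A comparable pair {a,b} has a < b or b < a in the order.
Count unordered pairs where one element is strictly below the other.
Examples: {1,2}, {1,5}, {1,10}, {1,11}, ...
Total comparable pairs: 19


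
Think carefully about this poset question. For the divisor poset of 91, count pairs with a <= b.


The order relation is {(a,b) : a <= b}, reflexive so it includes (a,a).
Examples: (1,1), (1,13), (1,7), (1,91), (13,13), ...
Total ordered pairs: 9


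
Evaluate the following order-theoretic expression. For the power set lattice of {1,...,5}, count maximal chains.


A maximal chain goes from the minimum element to a maximal element via cover relations.
Counting all min-to-max paths in the cover graph.
Total maximal chains: 120


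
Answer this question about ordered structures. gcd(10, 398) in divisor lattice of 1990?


Meet=gcd.
gcd(10,398)=2


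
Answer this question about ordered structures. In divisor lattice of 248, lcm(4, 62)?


Join=lcm.
gcd(4,62)=2
lcm=124


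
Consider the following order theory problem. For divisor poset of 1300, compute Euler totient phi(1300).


phi(n) = n * prod_{p|n} (1 - 1/p).
Prime divisors of 1300: [2, 5, 13]
phi(1300) = 1300 * (1 - 1/2) * (1 - 1/5) * (1 - 1/13)
phi(1300) = 480


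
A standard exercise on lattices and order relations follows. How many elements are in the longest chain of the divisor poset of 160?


A chain is a totally ordered subset; we count the number of elements in a maximum chain.
Compute, for each element x, the size of the longest chain ending at x:
  1: 1
  2: 2
  5: 2
  4: 3
  8: 4
  10: 3
  ...
A maximum chain: 1 < 2 < 4 < 8 < 16 < 32 < 160
Number of elements in the longest chain: 7


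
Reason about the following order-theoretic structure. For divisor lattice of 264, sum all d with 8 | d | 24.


Interval [8,24] in divisors of 264: [8, 24]
Sum = 32


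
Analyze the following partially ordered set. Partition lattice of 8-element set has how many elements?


B(n) = number of set partitions of an n-element set.
B(n) satisfies the recurrence: B(n+1) = sum_k C(n,k)*B(k).
B(8) = 4140


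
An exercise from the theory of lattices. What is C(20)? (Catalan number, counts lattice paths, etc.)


C(n) = C(2n, n) / (n+1).
C(40, 20) = 137846528820
C(20) = 137846528820 / 21 = 6564120420


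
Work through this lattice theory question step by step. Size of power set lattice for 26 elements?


Power set = 2^n.
2^26 = 67108864


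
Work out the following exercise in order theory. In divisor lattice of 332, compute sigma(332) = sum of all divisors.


sigma(n) = sum of divisors.
Divisors of 332: [1, 2, 4, 83, 166, 332]
Sum = 588


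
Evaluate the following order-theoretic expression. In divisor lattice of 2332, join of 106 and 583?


In a divisor lattice, join = lcm (least common multiple).
gcd(106,583) = 53
lcm(106,583) = 106*583/gcd = 61798/53 = 1166


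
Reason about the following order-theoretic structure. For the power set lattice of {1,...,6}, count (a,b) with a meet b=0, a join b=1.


Complement pair (a,b): a meet b = bottom, a join b = top.
Here: A intersect B = {} and A union B = {1,...,6}.
Pairs found: ({},{1,2,3,4,5,6}), ({1},{2,3,4,5,6}), ({2},{1,3,4,5,6}), ({3},{1,2,4,5,6}), ... (60 more)
Total ordered pairs: 64


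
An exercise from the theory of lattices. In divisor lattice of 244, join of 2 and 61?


In a divisor lattice, join = lcm (least common multiple).
gcd(2,61) = 1
lcm(2,61) = 2*61/gcd = 122/1 = 122


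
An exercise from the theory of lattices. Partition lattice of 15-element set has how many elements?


B(n) = number of set partitions of an n-element set.
B(n) satisfies the recurrence: B(n+1) = sum_k C(n,k)*B(k).
B(15) = 1382958545


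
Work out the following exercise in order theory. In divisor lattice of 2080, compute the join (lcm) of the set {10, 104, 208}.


In a divisor lattice, join = lcm (least common multiple).
Compute lcm iteratively: start with first element, then lcm(current, next).
Elements: [10, 104, 208]
lcm(10,104) = 520
lcm(520,208) = 1040
Final lcm = 1040


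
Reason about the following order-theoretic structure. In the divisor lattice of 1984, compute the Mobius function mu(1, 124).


In a divisor lattice, mu(a,b) = mu(b/a) where mu is the classical Mobius function.
b/a = 124/1 = 124
Prime factorization of 124: primes [2, 31]
124 is not squarefree, so mu(124) = 0


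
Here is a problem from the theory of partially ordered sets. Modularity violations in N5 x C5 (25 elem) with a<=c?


Modular law: if a <= c then a v (b ^ c) = (a v b) ^ c.
Check all triples (a,b,c) with a <= c among 25 elements.
  e.g. a=(a,0), b=(c,0), c=(b,0): lhs=(a,0) != rhs=(b,0)
  e.g. a=(a,0), b=(c,1), c=(b,0): lhs=(a,0) != rhs=(b,0)
Total violating triples: 75


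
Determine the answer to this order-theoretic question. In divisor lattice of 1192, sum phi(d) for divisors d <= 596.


Divisors of 1192 up to 596: [1, 2, 4, 8, 149, 298, 596]
phi values: [1, 1, 2, 4, 148, 148, 296]
Sum = 600


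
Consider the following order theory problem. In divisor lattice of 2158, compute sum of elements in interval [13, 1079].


Interval [13,1079] in divisors of 2158: [13, 1079]
Sum = 1092


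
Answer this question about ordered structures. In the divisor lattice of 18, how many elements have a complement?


An element a is complemented if some b has a meet b = bottom, a join b = top.
a is complemented iff gcd(a, n/a)=1, i.e. a is a unitary divisor of 18.
Complemented elements: 1, 2, 9, 18
Count: 4


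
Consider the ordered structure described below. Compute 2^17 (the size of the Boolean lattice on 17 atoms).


Power set = 2^n.
2^17 = 131072


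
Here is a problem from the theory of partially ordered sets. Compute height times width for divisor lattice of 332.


Height = length of longest chain minus 1; width = size of largest antichain.
A maximum chain: 1 | 83 | 166 | 332  (height 3).
A maximum antichain: {2, 83}  (width 2).
Product = 3 * 2 = 6


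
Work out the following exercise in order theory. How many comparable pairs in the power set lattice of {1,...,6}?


A comparable pair {a,b} has a < b or b < a in the order.
Count unordered pairs where one element is strictly below the other.
Examples: {{},{1}}, {{},{2}}, {{},{3}}, {{},{4}}, ...
Total comparable pairs: 665


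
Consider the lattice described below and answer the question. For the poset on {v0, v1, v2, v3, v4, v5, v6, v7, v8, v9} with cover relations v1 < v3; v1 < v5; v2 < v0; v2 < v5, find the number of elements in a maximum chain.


A chain is a totally ordered subset; we count the number of elements in a maximum chain.
Compute, for each element x, the size of the longest chain ending at x:
  v1: 1
  v2: 1
  v4: 1
  v6: 1
  v7: 1
  v8: 1
  ...
A maximum chain: v2 < v0
Number of elements in the longest chain: 2


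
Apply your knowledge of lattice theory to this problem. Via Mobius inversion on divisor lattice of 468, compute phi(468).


phi(n) = n * prod_{p|n} (1 - 1/p).
Prime divisors of 468: [2, 3, 13]
phi(468) = 468 * (1 - 1/2) * (1 - 1/3) * (1 - 1/13)
phi(468) = 144


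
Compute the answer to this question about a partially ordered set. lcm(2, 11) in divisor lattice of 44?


Join=lcm.
gcd(2,11)=1
lcm=22


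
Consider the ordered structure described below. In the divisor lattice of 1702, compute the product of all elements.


Divisors of 1702: [1, 2, 23, 37, 46, 74, 851, 1702]
Product = n^(d(n)/2) = 1702^(8/2)
Product = 8391473414416


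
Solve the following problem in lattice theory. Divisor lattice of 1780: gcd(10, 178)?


Meet=gcd.
gcd(10,178)=2


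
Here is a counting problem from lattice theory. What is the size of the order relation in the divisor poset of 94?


The order relation is {(a,b) : a <= b}, reflexive so it includes (a,a).
Examples: (1,1), (1,2), (1,47), (1,94), (2,2), ...
Total ordered pairs: 9


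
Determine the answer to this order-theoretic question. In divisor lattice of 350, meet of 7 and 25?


In a divisor lattice, meet = gcd (greatest common divisor).
By Euclidean algorithm or factoring: gcd(7,25) = 1


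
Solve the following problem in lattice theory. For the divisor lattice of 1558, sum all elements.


sigma(n) = sum of divisors.
Divisors of 1558: [1, 2, 19, 38, 41, 82, 779, 1558]
Sum = 2520


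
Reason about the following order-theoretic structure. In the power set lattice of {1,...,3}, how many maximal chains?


A maximal chain goes from the minimum element to a maximal element via cover relations.
Counting all min-to-max paths in the cover graph.
Total maximal chains: 6


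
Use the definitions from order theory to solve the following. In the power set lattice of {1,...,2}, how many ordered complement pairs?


Complement pair (a,b): a meet b = bottom, a join b = top.
Here: A intersect B = {} and A union B = {1,...,2}.
Pairs found: ({},{1,2}), ({1},{2}), ({2},{1}), ({1,2},{})
Total ordered pairs: 4


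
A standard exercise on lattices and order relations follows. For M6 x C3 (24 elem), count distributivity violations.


Distributive law: a ^ (b v c) = (a ^ b) v (a ^ c).
Check all 24^3 = 13824 ordered triples (a,b,c).
  e.g. a=(a1,0), b=(a2,0), c=(a3,0): lhs=(a1,0) != rhs=(0,0)
  e.g. a=(a1,0), b=(a2,0), c=(a3,1): lhs=(a1,0) != rhs=(0,0)
Total violating triples: 3240


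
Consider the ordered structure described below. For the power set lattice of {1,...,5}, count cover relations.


A cover relation a -< b holds when a < b with no c strictly between.
Cover relations:
  {} -< {1}
  {} -< {2}
  {} -< {3}
  {} -< {4}
  {} -< {5}
  {1} -< {1,2}
  {1} -< {1,3}
  {1} -< {1,4}
  ...72 more
Total: 80
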